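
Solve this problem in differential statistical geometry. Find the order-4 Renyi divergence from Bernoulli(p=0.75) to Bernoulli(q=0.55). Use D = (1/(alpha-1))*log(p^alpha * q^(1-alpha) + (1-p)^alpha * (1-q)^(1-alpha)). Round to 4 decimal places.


Renyi divergence of order alpha between Bernoulli distributions:
D = (1/(alpha-1))*log(p^alpha * q^(1-alpha) + (1-p)^alpha * (1-q)^(1-alpha)).
alpha = 4, p = 0.75, q = 0.55.
p^alpha * q^(1-alpha) = 0.75^4 * 0.55^-3 = 1.901766.
(1-p)^alpha * (1-q)^(1-alpha) = 0.25^4 * 0.45^-3 = 0.042867.
sum = 1.901766 + 0.042867 = 1.944633.
D = (1/3)*log(1.944633) = 0.2217

0.2217


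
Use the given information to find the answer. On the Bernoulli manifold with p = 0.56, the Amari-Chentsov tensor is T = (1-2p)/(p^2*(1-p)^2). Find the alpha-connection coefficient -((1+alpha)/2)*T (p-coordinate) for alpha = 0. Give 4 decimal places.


Skewness (Amari-Chentsov) tensor: T = (1-2p)/(p^2*(1-p)^2).
p = 0.56, 1-2p = -0.12, p^2 = 0.3136, (1-p)^2 = 0.1936.
T = -0.12/(0.3136 * 0.1936) = -1.976514.
In the p-coordinate, Gamma^(alpha) = Gamma^(0) - (alpha/2)*T with Gamma^(0) = (1/2)*g'(p) = -T/2,
so Gamma^(alpha) = -((1+alpha)/2)*T.
alpha = 0, -(1+alpha)/2 = -0.5.
Gamma = -0.5 * -1.976514 = 0.9883

0.9883


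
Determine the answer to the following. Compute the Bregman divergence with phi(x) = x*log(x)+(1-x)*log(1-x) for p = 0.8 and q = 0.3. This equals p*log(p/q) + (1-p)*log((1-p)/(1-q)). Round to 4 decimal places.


Bregman divergence with negative entropy generator:
D = p*log(p/q) + (1-p)*log((1-p)/(1-q)).
p = 0.8, q = 0.3.
p*log(p/q) = 0.8*log(0.8/0.3) = 0.784663.
(1-p)*log((1-p)/(1-q)) = 0.2*log(0.2/0.7) = -0.250553.
D = 0.784663 + -0.250553 = 0.5341

0.5341


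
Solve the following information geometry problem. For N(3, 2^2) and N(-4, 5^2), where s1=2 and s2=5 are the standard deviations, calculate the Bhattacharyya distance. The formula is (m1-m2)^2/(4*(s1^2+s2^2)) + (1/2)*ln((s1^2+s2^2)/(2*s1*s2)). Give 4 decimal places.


Bhattacharyya distance between two Gaussians:
DB = (m1-m2)^2/(4*(s1^2+s2^2)) + (1/2)*ln((s1^2+s2^2)/(2*s1*s2)).
(m1-m2)^2 = (7)^2 = 49.
s1^2+s2^2 = 4 + 25 = 29.
term1 = 49/116 = 0.422414.
term2 = 0.5*ln(29/20.0) = 0.185782.
DB = 0.422414 + 0.185782 = 0.6082

0.6082


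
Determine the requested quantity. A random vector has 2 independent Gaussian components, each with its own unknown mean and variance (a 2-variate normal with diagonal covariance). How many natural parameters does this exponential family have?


Exponential family dimension calculation:
Each univariate normal has two natural parameters (mu/sigma^2 and -1/(2 sigma^2)).
With 2 independent components, dim = 2 * 2 = 4.

4


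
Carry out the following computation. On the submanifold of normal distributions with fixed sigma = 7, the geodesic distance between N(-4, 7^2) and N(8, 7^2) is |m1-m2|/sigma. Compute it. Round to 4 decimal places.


On the fixed-variance normal subfamily, geodesic distance = |m1-m2|/sigma.
|-4 - 8| = 12.
sigma = 7.
d = 12/7 = 1.7143

1.7143


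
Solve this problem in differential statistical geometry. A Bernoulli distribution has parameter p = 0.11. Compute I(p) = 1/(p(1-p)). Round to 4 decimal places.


For Bernoulli(p), Fisher information is I(p) = 1/(p*(1-p)).
p = 0.11, 1-p = 0.89.
p*(1-p) = 0.0979.
I(p) = 1/0.0979 = 10.2145

10.2145


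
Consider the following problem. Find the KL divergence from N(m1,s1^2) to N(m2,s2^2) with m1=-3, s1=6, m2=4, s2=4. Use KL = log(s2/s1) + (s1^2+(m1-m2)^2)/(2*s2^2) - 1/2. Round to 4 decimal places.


KL divergence between normal distributions:
KL = log(s2/s1) + (s1^2 + (m1-m2)^2)/(2*s2^2) - 1/2.
log(4/6) = -0.405465.
(6^2 + (-3-4)^2)/(2*4^2) = (36 + 49)/32 = 2.65625.
KL = -0.405465 + 2.65625 - 0.5 = 1.7508

1.7508


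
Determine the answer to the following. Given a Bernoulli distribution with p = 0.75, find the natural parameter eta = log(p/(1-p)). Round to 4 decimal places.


Natural parameter for Bernoulli: eta = log(p/(1-p)).
p = 0.75, 1-p = 0.25.
p/(1-p) = 3.0.
eta = log(3.0) = 1.0986

1.0986


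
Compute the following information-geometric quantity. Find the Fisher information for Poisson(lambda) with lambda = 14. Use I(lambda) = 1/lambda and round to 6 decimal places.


Fisher information for Poisson: I(lambda) = 1/lambda.
lambda = 14.
I(lambda) = 1/14 = 0.071429

0.071429


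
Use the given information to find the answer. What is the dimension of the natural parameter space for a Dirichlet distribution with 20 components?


Exponential family dimension calculation:
Dirichlet with 20 components has 20 natural parameters.

20


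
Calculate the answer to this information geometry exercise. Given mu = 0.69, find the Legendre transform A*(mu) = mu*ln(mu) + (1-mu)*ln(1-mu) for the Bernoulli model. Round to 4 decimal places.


Legendre transform for Bernoulli:
A*(mu) = mu*log(mu) + (1-mu)*log(1-mu).
mu = 0.69, 1-mu = 0.31.
mu*log(mu) = 0.69*log(0.69) = -0.256034.
(1-mu)*log(1-mu) = 0.31*log(0.31) = -0.363067.
A* = -0.256034 + -0.363067 = -0.6191

-0.6191


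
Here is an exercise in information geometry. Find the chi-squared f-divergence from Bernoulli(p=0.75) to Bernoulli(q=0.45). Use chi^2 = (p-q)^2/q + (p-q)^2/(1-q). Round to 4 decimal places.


Chi-squared divergence between Bernoulli distributions:
chi^2 = (p-q)^2/q + (p-q)^2/(1-q).
p = 0.75, q = 0.45, p-q = 0.3.
(p-q)^2 = 0.09.
term1 = 0.09/0.45 = 0.2.
term2 = 0.09/0.55 = 0.163636.
chi^2 = 0.2 + 0.163636 = 0.3636

0.3636


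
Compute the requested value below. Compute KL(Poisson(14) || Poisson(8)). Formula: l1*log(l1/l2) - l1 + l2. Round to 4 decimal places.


KL divergence for Poisson:
KL = l1*log(l1/l2) - l1 + l2.
l1 = 14, l2 = 8.
log(14/8) = 0.559616.
l1*log(l1/l2) = 14 * 0.559616 = 7.834621.
KL = 7.834621 - 14 + 8 = 1.8346

1.8346


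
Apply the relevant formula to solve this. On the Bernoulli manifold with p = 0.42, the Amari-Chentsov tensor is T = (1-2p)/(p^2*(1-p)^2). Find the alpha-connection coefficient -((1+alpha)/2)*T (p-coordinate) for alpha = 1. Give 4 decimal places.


Skewness (Amari-Chentsov) tensor: T = (1-2p)/(p^2*(1-p)^2).
p = 0.42, 1-2p = 0.16, p^2 = 0.1764, (1-p)^2 = 0.3364.
T = 0.16/(0.1764 * 0.3364) = 2.696283.
In the p-coordinate, Gamma^(alpha) = Gamma^(0) - (alpha/2)*T with Gamma^(0) = (1/2)*g'(p) = -T/2,
so Gamma^(alpha) = -((1+alpha)/2)*T.
alpha = 1, -(1+alpha)/2 = -1.0.
Gamma = -1.0 * 2.696283 = -2.6963

-2.6963


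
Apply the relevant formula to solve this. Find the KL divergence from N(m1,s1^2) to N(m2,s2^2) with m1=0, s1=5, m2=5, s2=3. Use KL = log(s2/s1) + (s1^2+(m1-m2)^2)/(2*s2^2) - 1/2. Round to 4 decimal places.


KL divergence between normal distributions:
KL = log(s2/s1) + (s1^2 + (m1-m2)^2)/(2*s2^2) - 1/2.
log(3/5) = -0.510826.
(5^2 + (0-5)^2)/(2*3^2) = (25 + 25)/18 = 2.777778.
KL = -0.510826 + 2.777778 - 0.5 = 1.7670

1.7670


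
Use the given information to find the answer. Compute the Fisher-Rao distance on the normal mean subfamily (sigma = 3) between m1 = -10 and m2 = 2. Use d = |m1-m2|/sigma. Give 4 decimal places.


On the fixed-variance normal subfamily, geodesic distance = |m1-m2|/sigma.
|-10 - 2| = 12.
sigma = 3.
d = 12/3 = 4.0000

4.0000


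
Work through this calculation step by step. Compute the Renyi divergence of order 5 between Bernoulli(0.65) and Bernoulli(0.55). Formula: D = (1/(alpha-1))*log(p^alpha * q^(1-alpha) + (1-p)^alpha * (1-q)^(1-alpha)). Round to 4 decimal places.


Renyi divergence of order alpha between Bernoulli distributions:
D = (1/(alpha-1))*log(p^alpha * q^(1-alpha) + (1-p)^alpha * (1-q)^(1-alpha)).
alpha = 5, p = 0.65, q = 0.55.
p^alpha * q^(1-alpha) = 0.65^5 * 0.55^-4 = 1.267991.
(1-p)^alpha * (1-q)^(1-alpha) = 0.35^5 * 0.45^-4 = 0.128083.
sum = 1.267991 + 0.128083 = 1.396073.
D = (1/4)*log(1.396073) = 0.0834

0.0834


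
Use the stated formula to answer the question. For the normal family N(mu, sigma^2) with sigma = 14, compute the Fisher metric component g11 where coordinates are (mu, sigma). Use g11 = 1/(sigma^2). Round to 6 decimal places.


For the 2-parameter normal family, the Fisher metric has:
  g11 = 1/sigma^2, g22 = 2/sigma^2.
sigma = 14, sigma^2 = 196.
g11 = 0.005102

0.005102


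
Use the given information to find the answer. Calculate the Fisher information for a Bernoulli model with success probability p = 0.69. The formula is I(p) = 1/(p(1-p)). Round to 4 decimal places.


For Bernoulli(p), Fisher information is I(p) = 1/(p*(1-p)).
p = 0.69, 1-p = 0.31.
p*(1-p) = 0.2139.
I(p) = 1/0.2139 = 4.6751

4.6751


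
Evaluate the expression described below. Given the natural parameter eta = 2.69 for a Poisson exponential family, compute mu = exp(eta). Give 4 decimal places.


Expectation parameter for Poisson exponential family:
mu = exp(eta).
eta = 2.69.
mu = exp(2.69) = 14.7317

14.7317


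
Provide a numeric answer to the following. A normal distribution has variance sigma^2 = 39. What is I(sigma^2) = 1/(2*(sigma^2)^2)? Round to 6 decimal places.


Fisher information for variance: I(sigma^2) = 1/(2*sigma^4).
sigma^2 = 39, so sigma^4 = 1521.
I = 1/(2*1521) = 1/3042 = 0.000329

0.000329


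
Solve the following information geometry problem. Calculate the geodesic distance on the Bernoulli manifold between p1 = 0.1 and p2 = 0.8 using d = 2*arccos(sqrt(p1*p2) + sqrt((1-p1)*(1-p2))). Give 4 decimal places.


Geodesic distance on Bernoulli manifold:
d(p1,p2) = 2*arccos(sqrt(p1*p2) + sqrt((1-p1)*(1-p2))).
sqrt(p1*p2) = sqrt(0.1*0.8) = 0.282843.
sqrt((1-p1)*(1-p2)) = sqrt(0.9*0.2) = 0.424264.
arg = 0.282843 + 0.424264 = 0.707107.
d = 2*arccos(0.707107) = 1.5708

1.5708


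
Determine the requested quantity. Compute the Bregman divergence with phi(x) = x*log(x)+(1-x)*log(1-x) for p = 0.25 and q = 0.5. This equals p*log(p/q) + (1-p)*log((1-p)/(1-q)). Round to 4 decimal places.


Bregman divergence with negative entropy generator:
D = p*log(p/q) + (1-p)*log((1-p)/(1-q)).
p = 0.25, q = 0.5.
p*log(p/q) = 0.25*log(0.25/0.5) = -0.173287.
(1-p)*log((1-p)/(1-q)) = 0.75*log(0.75/0.5) = 0.304099.
D = -0.173287 + 0.304099 = 0.1308

0.1308


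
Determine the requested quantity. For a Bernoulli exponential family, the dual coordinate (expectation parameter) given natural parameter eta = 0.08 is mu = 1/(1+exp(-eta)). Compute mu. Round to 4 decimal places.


Dual coordinate (expectation parameter) for Bernoulli:
mu = 1/(1+exp(-eta)).
eta = 0.08.
exp(-eta) = exp(-0.08) = 0.923116.
mu = 1/(1+0.923116) = 0.5200

0.5200


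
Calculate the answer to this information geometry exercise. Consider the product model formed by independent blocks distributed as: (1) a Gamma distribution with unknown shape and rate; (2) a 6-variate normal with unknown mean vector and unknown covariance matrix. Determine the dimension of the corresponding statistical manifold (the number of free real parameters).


The dimension of a statistical manifold equals the number of free
(independent) real parameters of the model. For a product of independent
blocks the parameter counts add.
- Gamma (shape, rate): 2.
- 6-variate normal: 6 (mean) + 6*7/2 = 21 (symmetric covariance) = 27.
Total = 2 + 27 = 29.
Dimension = 29

29


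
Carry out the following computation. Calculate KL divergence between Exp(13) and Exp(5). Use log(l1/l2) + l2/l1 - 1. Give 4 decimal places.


KL divergence for exponential family:
KL = log(l1/l2) + l2/l1 - 1.
log(13/5) = 0.955511.
5/13 = 0.384615.
KL = 0.955511 + 0.384615 - 1 = 0.3401

0.3401


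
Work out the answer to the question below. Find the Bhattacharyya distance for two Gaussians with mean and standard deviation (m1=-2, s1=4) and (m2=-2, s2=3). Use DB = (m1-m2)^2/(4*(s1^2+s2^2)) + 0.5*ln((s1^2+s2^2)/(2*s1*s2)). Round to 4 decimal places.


Bhattacharyya distance between two Gaussians:
DB = (m1-m2)^2/(4*(s1^2+s2^2)) + (1/2)*ln((s1^2+s2^2)/(2*s1*s2)).
(m1-m2)^2 = (0)^2 = 0.
s1^2+s2^2 = 16 + 9 = 25.
term1 = 0/100 = 0.0.
term2 = 0.5*ln(25/24.0) = 0.020411.
DB = 0.0 + 0.020411 = 0.0204

0.0204


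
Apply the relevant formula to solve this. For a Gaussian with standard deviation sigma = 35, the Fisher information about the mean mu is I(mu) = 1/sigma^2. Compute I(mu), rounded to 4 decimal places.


The Fisher information for the mean of a normal distribution is I(mu) = 1/sigma^2.
sigma = 35, so sigma^2 = 1225.
I(mu) = 1/1225 = 0.0008

0.0008


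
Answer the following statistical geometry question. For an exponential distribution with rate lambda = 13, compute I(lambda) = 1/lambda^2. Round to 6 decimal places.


Fisher information for exponential: I(lambda) = 1/lambda^2.
lambda = 13, lambda^2 = 169.
I = 1/169 = 0.005917

0.005917


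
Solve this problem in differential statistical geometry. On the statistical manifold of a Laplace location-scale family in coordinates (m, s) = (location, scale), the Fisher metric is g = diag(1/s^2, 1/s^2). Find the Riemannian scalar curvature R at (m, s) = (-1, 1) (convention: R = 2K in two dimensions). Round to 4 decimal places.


The metric has the form g = (A dm^2 + B ds^2)/s^2 with A = 1, B = 1.
Substitute u = sqrt(A/B)*m: g = B*(du^2 + ds^2)/s^2, i.e. B times the
Poincare upper half-plane metric, which has constant Gaussian curvature -1.
Scaling a 2D metric by a constant c divides the Gaussian curvature by c,
so K = -1/B = -1/(1) = -1.0000 everywhere (the point (m, s) = (-1, 1) is irrelevant:
the curvature is constant).
Scalar curvature in dimension 2: R = 2K = -2/(1) = -2.0000.

-2.0000


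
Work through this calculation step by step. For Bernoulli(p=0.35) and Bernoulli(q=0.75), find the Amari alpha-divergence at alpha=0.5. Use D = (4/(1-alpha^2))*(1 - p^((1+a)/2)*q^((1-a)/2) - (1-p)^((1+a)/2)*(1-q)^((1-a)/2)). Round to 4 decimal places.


Amari alpha-divergence:
D = (4/(1-alpha^2))*(1 - p^((1+a)/2)*q^((1-a)/2) - (1-p)^((1+a)/2)*(1-q)^((1-a)/2)).
alpha = 0.5, p = 0.35, q = 0.75.
e1 = (1+alpha)/2 = 0.75, e2 = (1-alpha)/2 = 0.25.
t1 = p^e1 * q^e2 = 0.35^0.75 * 0.75^0.25 = 0.423464.
t2 = (1-p)^e1 * (1-q)^e2 = 0.65^0.75 * 0.25^0.25 = 0.511882.
4/(1-alpha^2) = 5.333333.
D = 5.333333*(1 - 0.423464 - 0.511882) = 0.3448

0.3448


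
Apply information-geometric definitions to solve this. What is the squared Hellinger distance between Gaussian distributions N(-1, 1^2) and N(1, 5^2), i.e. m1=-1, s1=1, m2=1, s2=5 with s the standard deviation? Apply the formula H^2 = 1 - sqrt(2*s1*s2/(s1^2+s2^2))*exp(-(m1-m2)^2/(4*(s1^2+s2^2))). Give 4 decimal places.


Squared Hellinger distance for Gaussians:
H^2 = 1 - sqrt(2*s1*s2/(s1^2+s2^2)) * exp(-(m1-m2)^2/(4*(s1^2+s2^2))).
s1^2 = 1, s2^2 = 25, s1^2+s2^2 = 26.
sqrt(2*1*5/(26)) = 0.620174.
(m1-m2)^2 = (-2)^2 = 4.
exp(-4/(4*26)) = exp(-0.038462) = 0.962269.
H^2 = 1 - 0.620174*0.962269 = 0.4032

0.4032


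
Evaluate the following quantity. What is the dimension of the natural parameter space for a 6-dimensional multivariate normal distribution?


Exponential family dimension calculation:
For 6-dim MVN: mean has 6 params, covariance has 6*7/2 = 21 unique entries.
Total dim = 6 + 21 = 27.

27


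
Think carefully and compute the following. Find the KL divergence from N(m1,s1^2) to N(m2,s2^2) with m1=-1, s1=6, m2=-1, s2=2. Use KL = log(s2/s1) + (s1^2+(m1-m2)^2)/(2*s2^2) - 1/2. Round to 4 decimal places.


KL divergence between normal distributions:
KL = log(s2/s1) + (s1^2 + (m1-m2)^2)/(2*s2^2) - 1/2.
log(2/6) = -1.098612.
(6^2 + (-1--1)^2)/(2*2^2) = (36 + 0)/8 = 4.5.
KL = -1.098612 + 4.5 - 0.5 = 2.9014

2.9014


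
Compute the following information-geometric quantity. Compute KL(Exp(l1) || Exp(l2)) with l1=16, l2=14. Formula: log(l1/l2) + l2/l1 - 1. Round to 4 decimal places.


KL divergence for exponential family:
KL = log(l1/l2) + l2/l1 - 1.
log(16/14) = 0.133531.
14/16 = 0.875.
KL = 0.133531 + 0.875 - 1 = 0.0085

0.0085


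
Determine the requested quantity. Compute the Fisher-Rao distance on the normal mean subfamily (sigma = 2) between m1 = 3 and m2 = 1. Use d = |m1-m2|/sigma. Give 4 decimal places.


On the fixed-variance normal subfamily, geodesic distance = |m1-m2|/sigma.
|3 - 1| = 2.
sigma = 2.
d = 2/2 = 1.0000

1.0000


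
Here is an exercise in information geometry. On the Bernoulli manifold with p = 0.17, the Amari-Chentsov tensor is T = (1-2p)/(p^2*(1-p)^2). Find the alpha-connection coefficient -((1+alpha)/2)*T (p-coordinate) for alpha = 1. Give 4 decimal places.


Skewness (Amari-Chentsov) tensor: T = (1-2p)/(p^2*(1-p)^2).
p = 0.17, 1-2p = 0.66, p^2 = 0.0289, (1-p)^2 = 0.6889.
T = 0.66/(0.0289 * 0.6889) = 33.150487.
In the p-coordinate, Gamma^(alpha) = Gamma^(0) - (alpha/2)*T with Gamma^(0) = (1/2)*g'(p) = -T/2,
so Gamma^(alpha) = -((1+alpha)/2)*T.
alpha = 1, -(1+alpha)/2 = -1.0.
Gamma = -1.0 * 33.150487 = -33.1505

-33.1505


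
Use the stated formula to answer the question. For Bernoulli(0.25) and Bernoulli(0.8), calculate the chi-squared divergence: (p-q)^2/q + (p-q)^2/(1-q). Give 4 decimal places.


Chi-squared divergence between Bernoulli distributions:
chi^2 = (p-q)^2/q + (p-q)^2/(1-q).
p = 0.25, q = 0.8, p-q = -0.55.
(p-q)^2 = 0.3025.
term1 = 0.3025/0.8 = 0.378125.
term2 = 0.3025/0.2 = 1.5125.
chi^2 = 0.378125 + 1.5125 = 1.8906

1.8906


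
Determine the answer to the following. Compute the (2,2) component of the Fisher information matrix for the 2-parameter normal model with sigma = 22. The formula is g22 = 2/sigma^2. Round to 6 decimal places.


For the 2-parameter normal family, the Fisher metric has:
  g11 = 1/sigma^2, g22 = 2/sigma^2.
sigma = 22, sigma^2 = 484.
g22 = 0.004132

0.004132


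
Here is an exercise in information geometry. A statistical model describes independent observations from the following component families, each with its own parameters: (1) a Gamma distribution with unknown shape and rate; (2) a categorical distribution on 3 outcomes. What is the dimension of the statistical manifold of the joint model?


The dimension of a statistical manifold equals the number of free
(independent) real parameters of the model. For a product of independent
blocks the parameter counts add.
- Gamma (shape, rate): 2.
- categorical on 3 outcomes (probabilities sum to 1): 3-1 = 2.
Total = 2 + 2 = 4.
Dimension = 4

4


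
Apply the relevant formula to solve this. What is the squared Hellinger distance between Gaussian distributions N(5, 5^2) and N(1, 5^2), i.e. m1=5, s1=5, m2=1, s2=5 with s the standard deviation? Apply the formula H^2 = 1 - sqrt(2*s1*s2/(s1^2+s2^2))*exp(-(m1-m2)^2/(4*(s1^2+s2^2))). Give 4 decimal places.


Squared Hellinger distance for Gaussians:
H^2 = 1 - sqrt(2*s1*s2/(s1^2+s2^2)) * exp(-(m1-m2)^2/(4*(s1^2+s2^2))).
s1^2 = 25, s2^2 = 25, s1^2+s2^2 = 50.
sqrt(2*5*5/(50)) = 1.0.
(m1-m2)^2 = (4)^2 = 16.
exp(-16/(4*50)) = exp(-0.08) = 0.923116.
H^2 = 1 - 1.0*0.923116 = 0.0769

0.0769


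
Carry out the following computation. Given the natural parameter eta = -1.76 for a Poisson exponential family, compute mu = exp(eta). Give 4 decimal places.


Expectation parameter for Poisson exponential family:
mu = exp(eta).
eta = -1.76.
mu = exp(-1.76) = 0.1720

0.1720


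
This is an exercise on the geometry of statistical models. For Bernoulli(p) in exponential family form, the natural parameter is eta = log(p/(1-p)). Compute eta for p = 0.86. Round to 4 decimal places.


Natural parameter for Bernoulli: eta = log(p/(1-p)).
p = 0.86, 1-p = 0.14.
p/(1-p) = 6.142857.
eta = log(6.142857) = 1.8153

1.8153


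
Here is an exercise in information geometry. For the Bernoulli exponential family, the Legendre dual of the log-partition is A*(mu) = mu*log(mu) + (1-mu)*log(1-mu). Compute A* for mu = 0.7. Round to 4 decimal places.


Legendre transform for Bernoulli:
A*(mu) = mu*log(mu) + (1-mu)*log(1-mu).
mu = 0.7, 1-mu = 0.3.
mu*log(mu) = 0.7*log(0.7) = -0.249672.
(1-mu)*log(1-mu) = 0.3*log(0.3) = -0.361192.
A* = -0.249672 + -0.361192 = -0.6109

-0.6109


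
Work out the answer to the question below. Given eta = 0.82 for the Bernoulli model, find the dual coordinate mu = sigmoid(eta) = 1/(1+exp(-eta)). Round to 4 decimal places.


Dual coordinate (expectation parameter) for Bernoulli:
mu = 1/(1+exp(-eta)).
eta = 0.82.
exp(-eta) = exp(-0.82) = 0.440432.
mu = 1/(1+0.440432) = 0.6942

0.6942


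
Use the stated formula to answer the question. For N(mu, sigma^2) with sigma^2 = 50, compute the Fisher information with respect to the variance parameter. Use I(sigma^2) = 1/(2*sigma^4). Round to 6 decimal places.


Fisher information for variance: I(sigma^2) = 1/(2*sigma^4).
sigma^2 = 50, so sigma^4 = 2500.
I = 1/(2*2500) = 1/5000 = 0.000200

0.000200


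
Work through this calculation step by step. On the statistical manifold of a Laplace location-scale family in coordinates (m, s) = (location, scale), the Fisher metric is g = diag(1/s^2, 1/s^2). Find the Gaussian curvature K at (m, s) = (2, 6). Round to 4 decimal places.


The metric has the form g = (A dm^2 + B ds^2)/s^2 with A = 1, B = 1.
Substitute u = sqrt(A/B)*m: g = B*(du^2 + ds^2)/s^2, i.e. B times the
Poincare upper half-plane metric, which has constant Gaussian curvature -1.
Scaling a 2D metric by a constant c divides the Gaussian curvature by c,
so K = -1/B = -1/(1) = -1.0000 everywhere (the point (m, s) = (2, 6) is irrelevant:
the curvature is constant).
The requested Gaussian curvature is K = -1.0000.

-1.0000


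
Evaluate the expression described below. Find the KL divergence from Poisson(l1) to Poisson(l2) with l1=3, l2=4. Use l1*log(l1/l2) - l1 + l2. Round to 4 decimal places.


KL divergence for Poisson:
KL = l1*log(l1/l2) - l1 + l2.
l1 = 3, l2 = 4.
log(3/4) = -0.287682.
l1*log(l1/l2) = 3 * -0.287682 = -0.863046.
KL = -0.863046 - 3 + 4 = 0.1370

0.1370


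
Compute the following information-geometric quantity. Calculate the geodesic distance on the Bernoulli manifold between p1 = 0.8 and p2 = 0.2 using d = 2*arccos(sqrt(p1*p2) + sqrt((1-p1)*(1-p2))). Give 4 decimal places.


Geodesic distance on Bernoulli manifold:
d(p1,p2) = 2*arccos(sqrt(p1*p2) + sqrt((1-p1)*(1-p2))).
sqrt(p1*p2) = sqrt(0.8*0.2) = 0.4.
sqrt((1-p1)*(1-p2)) = sqrt(0.2*0.8) = 0.4.
arg = 0.4 + 0.4 = 0.8.
d = 2*arccos(0.8) = 1.2870

1.2870


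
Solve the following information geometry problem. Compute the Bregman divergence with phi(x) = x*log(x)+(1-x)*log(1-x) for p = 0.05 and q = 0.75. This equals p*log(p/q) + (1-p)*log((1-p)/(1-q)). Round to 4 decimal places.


Bregman divergence with negative entropy generator:
D = p*log(p/q) + (1-p)*log((1-p)/(1-q)).
p = 0.05, q = 0.75.
p*log(p/q) = 0.05*log(0.05/0.75) = -0.135403.
(1-p)*log((1-p)/(1-q)) = 0.95*log(0.95/0.25) = 1.268251.
D = -0.135403 + 1.268251 = 1.1328

1.1328


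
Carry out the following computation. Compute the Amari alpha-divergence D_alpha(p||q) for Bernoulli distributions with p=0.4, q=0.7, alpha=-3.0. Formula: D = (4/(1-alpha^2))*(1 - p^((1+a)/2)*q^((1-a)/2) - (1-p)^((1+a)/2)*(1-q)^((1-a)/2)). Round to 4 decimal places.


Amari alpha-divergence:
D = (4/(1-alpha^2))*(1 - p^((1+a)/2)*q^((1-a)/2) - (1-p)^((1+a)/2)*(1-q)^((1-a)/2)).
alpha = -3.0, p = 0.4, q = 0.7.
e1 = (1+alpha)/2 = -1.0, e2 = (1-alpha)/2 = 2.0.
t1 = p^e1 * q^e2 = 0.4^-1.0 * 0.7^2.0 = 1.225.
t2 = (1-p)^e1 * (1-q)^e2 = 0.6^-1.0 * 0.3^2.0 = 0.15.
4/(1-alpha^2) = -0.5.
D = -0.5*(1 - 1.225 - 0.15) = 0.1875

0.1875


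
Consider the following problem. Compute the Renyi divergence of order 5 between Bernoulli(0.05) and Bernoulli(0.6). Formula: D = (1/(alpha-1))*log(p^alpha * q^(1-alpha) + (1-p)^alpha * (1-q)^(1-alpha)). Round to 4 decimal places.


Renyi divergence of order alpha between Bernoulli distributions:
D = (1/(alpha-1))*log(p^alpha * q^(1-alpha) + (1-p)^alpha * (1-q)^(1-alpha)).
alpha = 5, p = 0.05, q = 0.6.
p^alpha * q^(1-alpha) = 0.05^5 * 0.6^-4 = 2e-06.
(1-p)^alpha * (1-q)^(1-alpha) = 0.95^5 * 0.4^-4 = 30.225818.
sum = 2e-06 + 30.225818 = 30.22582.
D = (1/4)*log(30.22582) = 0.8522

0.8522


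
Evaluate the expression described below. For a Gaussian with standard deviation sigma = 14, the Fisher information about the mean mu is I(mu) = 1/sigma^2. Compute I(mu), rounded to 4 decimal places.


The Fisher information for the mean of a normal distribution is I(mu) = 1/sigma^2.
sigma = 14, so sigma^2 = 196.
I(mu) = 1/196 = 0.0051

0.0051


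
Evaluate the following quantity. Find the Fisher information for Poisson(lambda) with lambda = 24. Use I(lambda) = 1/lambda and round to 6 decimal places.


Fisher information for Poisson: I(lambda) = 1/lambda.
lambda = 24.
I(lambda) = 1/24 = 0.041667

0.041667


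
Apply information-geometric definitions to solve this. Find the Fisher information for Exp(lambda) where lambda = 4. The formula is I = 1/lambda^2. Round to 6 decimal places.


Fisher information for exponential: I(lambda) = 1/lambda^2.
lambda = 4, lambda^2 = 16.
I = 1/16 = 0.062500

0.062500


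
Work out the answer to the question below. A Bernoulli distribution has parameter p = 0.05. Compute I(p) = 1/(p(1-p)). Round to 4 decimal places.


For Bernoulli(p), Fisher information is I(p) = 1/(p*(1-p)).
p = 0.05, 1-p = 0.95.
p*(1-p) = 0.0475.
I(p) = 1/0.0475 = 21.0526

21.0526


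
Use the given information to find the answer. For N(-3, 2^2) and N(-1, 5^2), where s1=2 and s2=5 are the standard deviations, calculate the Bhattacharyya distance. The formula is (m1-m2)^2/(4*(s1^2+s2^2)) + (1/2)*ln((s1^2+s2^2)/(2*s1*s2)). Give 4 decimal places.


Bhattacharyya distance between two Gaussians:
DB = (m1-m2)^2/(4*(s1^2+s2^2)) + (1/2)*ln((s1^2+s2^2)/(2*s1*s2)).
(m1-m2)^2 = (-2)^2 = 4.
s1^2+s2^2 = 4 + 25 = 29.
term1 = 4/116 = 0.034483.
term2 = 0.5*ln(29/20.0) = 0.185782.
DB = 0.034483 + 0.185782 = 0.2203

0.2203


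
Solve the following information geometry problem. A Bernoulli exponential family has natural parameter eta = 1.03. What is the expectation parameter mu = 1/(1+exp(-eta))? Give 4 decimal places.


Dual coordinate (expectation parameter) for Bernoulli:
mu = 1/(1+exp(-eta)).
eta = 1.03.
exp(-eta) = exp(-1.03) = 0.357007.
mu = 1/(1+0.357007) = 0.7369

0.7369


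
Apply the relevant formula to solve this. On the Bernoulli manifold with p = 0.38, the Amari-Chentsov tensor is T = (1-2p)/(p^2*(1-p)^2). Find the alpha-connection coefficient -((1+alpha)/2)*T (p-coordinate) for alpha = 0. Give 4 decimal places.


Skewness (Amari-Chentsov) tensor: T = (1-2p)/(p^2*(1-p)^2).
p = 0.38, 1-2p = 0.24, p^2 = 0.1444, (1-p)^2 = 0.3844.
T = 0.24/(0.1444 * 0.3844) = 4.323751.
In the p-coordinate, Gamma^(alpha) = Gamma^(0) - (alpha/2)*T with Gamma^(0) = (1/2)*g'(p) = -T/2,
so Gamma^(alpha) = -((1+alpha)/2)*T.
alpha = 0, -(1+alpha)/2 = -0.5.
Gamma = -0.5 * 4.323751 = -2.1619

-2.1619


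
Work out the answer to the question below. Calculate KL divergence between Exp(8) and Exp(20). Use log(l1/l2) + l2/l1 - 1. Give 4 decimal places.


KL divergence for exponential family:
KL = log(l1/l2) + l2/l1 - 1.
log(8/20) = -0.916291.
20/8 = 2.5.
KL = -0.916291 + 2.5 - 1 = 0.5837

0.5837


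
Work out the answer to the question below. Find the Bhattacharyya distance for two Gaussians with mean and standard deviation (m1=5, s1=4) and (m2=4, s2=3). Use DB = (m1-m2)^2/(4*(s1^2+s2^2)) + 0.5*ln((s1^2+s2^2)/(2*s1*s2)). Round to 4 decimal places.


Bhattacharyya distance between two Gaussians:
DB = (m1-m2)^2/(4*(s1^2+s2^2)) + (1/2)*ln((s1^2+s2^2)/(2*s1*s2)).
(m1-m2)^2 = (1)^2 = 1.
s1^2+s2^2 = 16 + 9 = 25.
term1 = 1/100 = 0.01.
term2 = 0.5*ln(25/24.0) = 0.020411.
DB = 0.01 + 0.020411 = 0.0304

0.0304


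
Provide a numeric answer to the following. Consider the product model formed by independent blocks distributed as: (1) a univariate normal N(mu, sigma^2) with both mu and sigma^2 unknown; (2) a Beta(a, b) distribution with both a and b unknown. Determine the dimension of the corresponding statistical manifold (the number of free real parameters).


The dimension of a statistical manifold equals the number of free
(independent) real parameters of the model. For a product of independent
blocks the parameter counts add.
- normal (mu, sigma^2): 2.
- Beta (a, b): 2.
Total = 2 + 2 = 4.
Dimension = 4

4


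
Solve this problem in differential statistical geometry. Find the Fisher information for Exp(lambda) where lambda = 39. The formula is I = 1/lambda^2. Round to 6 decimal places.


Fisher information for exponential: I(lambda) = 1/lambda^2.
lambda = 39, lambda^2 = 1521.
I = 1/1521 = 0.000657

0.000657


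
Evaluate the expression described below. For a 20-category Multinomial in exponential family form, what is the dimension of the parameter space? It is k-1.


Exponential family dimension calculation:
For Multinomial with k=20 categories, dim = k-1 = 19.

19


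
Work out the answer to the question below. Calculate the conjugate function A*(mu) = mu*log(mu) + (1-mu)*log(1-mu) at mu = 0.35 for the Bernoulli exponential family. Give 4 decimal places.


Legendre transform for Bernoulli:
A*(mu) = mu*log(mu) + (1-mu)*log(1-mu).
mu = 0.35, 1-mu = 0.65.
mu*log(mu) = 0.35*log(0.35) = -0.367438.
(1-mu)*log(1-mu) = 0.65*log(0.65) = -0.280009.
A* = -0.367438 + -0.280009 = -0.6474

-0.6474


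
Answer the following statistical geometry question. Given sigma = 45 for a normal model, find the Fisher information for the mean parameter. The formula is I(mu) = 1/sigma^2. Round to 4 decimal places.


The Fisher information for the mean of a normal distribution is I(mu) = 1/sigma^2.
sigma = 45, so sigma^2 = 2025.
I(mu) = 1/2025 = 0.0005

0.0005


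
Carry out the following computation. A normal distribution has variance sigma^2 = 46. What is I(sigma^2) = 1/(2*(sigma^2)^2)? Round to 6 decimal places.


Fisher information for variance: I(sigma^2) = 1/(2*sigma^4).
sigma^2 = 46, so sigma^4 = 2116.
I = 1/(2*2116) = 1/4232 = 0.000236

0.000236


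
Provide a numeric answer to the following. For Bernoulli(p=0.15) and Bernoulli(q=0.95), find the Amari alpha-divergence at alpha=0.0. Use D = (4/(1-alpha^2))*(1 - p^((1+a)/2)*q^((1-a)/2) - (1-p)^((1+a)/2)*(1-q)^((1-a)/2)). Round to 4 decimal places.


Amari alpha-divergence:
D = (4/(1-alpha^2))*(1 - p^((1+a)/2)*q^((1-a)/2) - (1-p)^((1+a)/2)*(1-q)^((1-a)/2)).
alpha = 0.0, p = 0.15, q = 0.95.
e1 = (1+alpha)/2 = 0.5, e2 = (1-alpha)/2 = 0.5.
t1 = p^e1 * q^e2 = 0.15^0.5 * 0.95^0.5 = 0.377492.
t2 = (1-p)^e1 * (1-q)^e2 = 0.85^0.5 * 0.05^0.5 = 0.206155.
4/(1-alpha^2) = 4.0.
D = 4.0*(1 - 0.377492 - 0.206155) = 1.6654

1.6654


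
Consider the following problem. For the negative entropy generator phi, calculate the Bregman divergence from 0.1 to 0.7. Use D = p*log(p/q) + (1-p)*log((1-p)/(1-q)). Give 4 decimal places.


Bregman divergence with negative entropy generator:
D = p*log(p/q) + (1-p)*log((1-p)/(1-q)).
p = 0.1, q = 0.7.
p*log(p/q) = 0.1*log(0.1/0.7) = -0.194591.
(1-p)*log((1-p)/(1-q)) = 0.9*log(0.9/0.3) = 0.988751.
D = -0.194591 + 0.988751 = 0.7942

0.7942


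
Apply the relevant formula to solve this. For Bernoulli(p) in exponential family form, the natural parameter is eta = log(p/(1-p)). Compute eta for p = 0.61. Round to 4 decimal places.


Natural parameter for Bernoulli: eta = log(p/(1-p)).
p = 0.61, 1-p = 0.39.
p/(1-p) = 1.564103.
eta = log(1.564103) = 0.4473

0.4473


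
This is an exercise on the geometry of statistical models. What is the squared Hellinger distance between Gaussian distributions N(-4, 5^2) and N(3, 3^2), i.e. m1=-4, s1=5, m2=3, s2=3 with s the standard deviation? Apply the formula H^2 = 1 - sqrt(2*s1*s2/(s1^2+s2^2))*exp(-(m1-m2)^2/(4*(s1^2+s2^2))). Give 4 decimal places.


Squared Hellinger distance for Gaussians:
H^2 = 1 - sqrt(2*s1*s2/(s1^2+s2^2)) * exp(-(m1-m2)^2/(4*(s1^2+s2^2))).
s1^2 = 25, s2^2 = 9, s1^2+s2^2 = 34.
sqrt(2*5*3/(34)) = 0.939336.
(m1-m2)^2 = (-7)^2 = 49.
exp(-49/(4*34)) = exp(-0.360294) = 0.697471.
H^2 = 1 - 0.939336*0.697471 = 0.3448

0.3448


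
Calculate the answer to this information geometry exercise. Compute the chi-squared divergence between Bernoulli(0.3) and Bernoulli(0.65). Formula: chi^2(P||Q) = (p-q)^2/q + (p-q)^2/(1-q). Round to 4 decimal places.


Chi-squared divergence between Bernoulli distributions:
chi^2 = (p-q)^2/q + (p-q)^2/(1-q).
p = 0.3, q = 0.65, p-q = -0.35.
(p-q)^2 = 0.1225.
term1 = 0.1225/0.65 = 0.188462.
term2 = 0.1225/0.35 = 0.35.
chi^2 = 0.188462 + 0.35 = 0.5385

0.5385


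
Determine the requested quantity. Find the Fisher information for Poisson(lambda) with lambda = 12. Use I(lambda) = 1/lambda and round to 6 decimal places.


Fisher information for Poisson: I(lambda) = 1/lambda.
lambda = 12.
I(lambda) = 1/12 = 0.083333

0.083333


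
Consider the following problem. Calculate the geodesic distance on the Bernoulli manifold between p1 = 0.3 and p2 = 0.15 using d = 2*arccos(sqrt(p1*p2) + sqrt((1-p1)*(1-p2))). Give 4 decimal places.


Geodesic distance on Bernoulli manifold:
d(p1,p2) = 2*arccos(sqrt(p1*p2) + sqrt((1-p1)*(1-p2))).
sqrt(p1*p2) = sqrt(0.3*0.15) = 0.212132.
sqrt((1-p1)*(1-p2)) = sqrt(0.7*0.85) = 0.771362.
arg = 0.212132 + 0.771362 = 0.983494.
d = 2*arccos(0.983494) = 0.3639

0.3639


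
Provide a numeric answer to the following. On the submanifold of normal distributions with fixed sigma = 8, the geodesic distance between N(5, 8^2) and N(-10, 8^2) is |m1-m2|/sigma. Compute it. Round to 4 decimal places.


On the fixed-variance normal subfamily, geodesic distance = |m1-m2|/sigma.
|5 - -10| = 15.
sigma = 8.
d = 15/8 = 1.8750

1.8750


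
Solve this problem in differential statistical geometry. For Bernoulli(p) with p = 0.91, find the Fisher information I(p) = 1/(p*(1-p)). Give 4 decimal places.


For Bernoulli(p), Fisher information is I(p) = 1/(p*(1-p)).
p = 0.91, 1-p = 0.09.
p*(1-p) = 0.0819.
I(p) = 1/0.0819 = 12.2100

12.2100


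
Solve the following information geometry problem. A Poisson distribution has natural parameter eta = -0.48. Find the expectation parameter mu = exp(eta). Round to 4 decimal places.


Expectation parameter for Poisson exponential family:
mu = exp(eta).
eta = -0.48.
mu = exp(-0.48) = 0.6188

0.6188


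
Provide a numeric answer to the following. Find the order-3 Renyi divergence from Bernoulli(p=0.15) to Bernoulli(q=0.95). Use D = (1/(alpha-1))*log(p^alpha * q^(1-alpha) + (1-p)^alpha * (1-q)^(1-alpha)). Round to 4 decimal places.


Renyi divergence of order alpha between Bernoulli distributions:
D = (1/(alpha-1))*log(p^alpha * q^(1-alpha) + (1-p)^alpha * (1-q)^(1-alpha)).
alpha = 3, p = 0.15, q = 0.95.
p^alpha * q^(1-alpha) = 0.15^3 * 0.95^-2 = 0.00374.
(1-p)^alpha * (1-q)^(1-alpha) = 0.85^3 * 0.05^-2 = 245.65.
sum = 0.00374 + 245.65 = 245.65374.
D = (1/2)*log(245.65374) = 2.7520

2.7520


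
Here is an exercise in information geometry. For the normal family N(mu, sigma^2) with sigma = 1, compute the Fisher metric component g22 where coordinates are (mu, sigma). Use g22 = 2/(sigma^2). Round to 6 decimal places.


For the 2-parameter normal family, the Fisher metric has:
  g11 = 1/sigma^2, g22 = 2/sigma^2.
sigma = 1, sigma^2 = 1.
g22 = 2.000000

2.000000


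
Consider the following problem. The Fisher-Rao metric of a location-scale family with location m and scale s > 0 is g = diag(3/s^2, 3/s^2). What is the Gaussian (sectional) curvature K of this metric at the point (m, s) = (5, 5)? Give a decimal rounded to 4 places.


The metric has the form g = (A dm^2 + B ds^2)/s^2 with A = 3, B = 3.
Substitute u = sqrt(A/B)*m: g = B*(du^2 + ds^2)/s^2, i.e. B times the
Poincare upper half-plane metric, which has constant Gaussian curvature -1.
Scaling a 2D metric by a constant c divides the Gaussian curvature by c,
so K = -1/B = -1/(3) = -0.3333 everywhere (the point (m, s) = (5, 5) is irrelevant:
the curvature is constant).
The requested Gaussian curvature is K = -0.3333.

-0.3333


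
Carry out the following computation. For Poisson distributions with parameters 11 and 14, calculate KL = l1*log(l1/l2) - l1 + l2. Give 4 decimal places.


KL divergence for Poisson:
KL = l1*log(l1/l2) - l1 + l2.
l1 = 11, l2 = 14.
log(11/14) = -0.241162.
l1*log(l1/l2) = 11 * -0.241162 = -2.652783.
KL = -2.652783 - 11 + 14 = 0.3472

0.3472


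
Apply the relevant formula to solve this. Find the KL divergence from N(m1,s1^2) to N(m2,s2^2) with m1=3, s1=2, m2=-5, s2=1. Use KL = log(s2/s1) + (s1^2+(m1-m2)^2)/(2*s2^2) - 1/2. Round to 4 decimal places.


KL divergence between normal distributions:
KL = log(s2/s1) + (s1^2 + (m1-m2)^2)/(2*s2^2) - 1/2.
log(1/2) = -0.693147.
(2^2 + (3--5)^2)/(2*1^2) = (4 + 64)/2 = 34.0.
KL = -0.693147 + 34.0 - 0.5 = 32.8069

32.8069


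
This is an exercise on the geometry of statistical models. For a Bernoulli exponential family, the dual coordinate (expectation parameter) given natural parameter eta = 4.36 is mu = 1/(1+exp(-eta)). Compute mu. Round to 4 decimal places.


Dual coordinate (expectation parameter) for Bernoulli:
mu = 1/(1+exp(-eta)).
eta = 4.36.
exp(-eta) = exp(-4.36) = 0.012778.
mu = 1/(1+0.012778) = 0.9874

0.9874


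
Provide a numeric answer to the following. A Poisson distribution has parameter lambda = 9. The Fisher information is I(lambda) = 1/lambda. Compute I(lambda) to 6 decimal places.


Fisher information for Poisson: I(lambda) = 1/lambda.
lambda = 9.
I(lambda) = 1/9 = 0.111111

0.111111


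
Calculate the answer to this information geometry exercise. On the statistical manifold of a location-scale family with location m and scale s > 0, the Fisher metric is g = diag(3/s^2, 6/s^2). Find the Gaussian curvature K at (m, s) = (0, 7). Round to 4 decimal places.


The metric has the form g = (A dm^2 + B ds^2)/s^2 with A = 3, B = 6.
Substitute u = sqrt(A/B)*m: g = B*(du^2 + ds^2)/s^2, i.e. B times the
Poincare upper half-plane metric, which has constant Gaussian curvature -1.
Scaling a 2D metric by a constant c divides the Gaussian curvature by c,
so K = -1/B = -1/(6) = -0.1667 everywhere (the point (m, s) = (0, 7) is irrelevant:
the curvature is constant).
The requested Gaussian curvature is K = -0.1667.

-0.1667


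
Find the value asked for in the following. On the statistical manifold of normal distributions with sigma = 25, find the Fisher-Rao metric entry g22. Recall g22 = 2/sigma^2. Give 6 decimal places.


For the 2-parameter normal family, the Fisher metric has:
  g11 = 1/sigma^2, g22 = 2/sigma^2.
sigma = 25, sigma^2 = 625.
g22 = 0.003200

0.003200


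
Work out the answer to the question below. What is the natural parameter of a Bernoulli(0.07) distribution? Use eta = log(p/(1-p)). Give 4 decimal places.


Natural parameter for Bernoulli: eta = log(p/(1-p)).
p = 0.07, 1-p = 0.93.
p/(1-p) = 0.075269.
eta = log(0.075269) = -2.5867

-2.5867


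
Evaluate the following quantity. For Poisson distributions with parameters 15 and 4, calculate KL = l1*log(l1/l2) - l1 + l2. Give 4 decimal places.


KL divergence for Poisson:
KL = l1*log(l1/l2) - l1 + l2.
l1 = 15, l2 = 4.
log(15/4) = 1.321756.
l1*log(l1/l2) = 15 * 1.321756 = 19.826338.
KL = 19.826338 - 15 + 4 = 8.8263

8.8263


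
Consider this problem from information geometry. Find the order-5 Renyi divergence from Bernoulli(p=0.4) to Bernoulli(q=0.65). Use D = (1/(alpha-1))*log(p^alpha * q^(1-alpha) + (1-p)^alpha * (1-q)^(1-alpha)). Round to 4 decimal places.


Renyi divergence of order alpha between Bernoulli distributions:
D = (1/(alpha-1))*log(p^alpha * q^(1-alpha) + (1-p)^alpha * (1-q)^(1-alpha)).
alpha = 5, p = 0.4, q = 0.65.
p^alpha * q^(1-alpha) = 0.4^5 * 0.65^-4 = 0.057365.
(1-p)^alpha * (1-q)^(1-alpha) = 0.6^5 * 0.35^-4 = 5.181841.
sum = 0.057365 + 5.181841 = 5.239206.
D = (1/4)*log(5.239206) = 0.4140

0.4140


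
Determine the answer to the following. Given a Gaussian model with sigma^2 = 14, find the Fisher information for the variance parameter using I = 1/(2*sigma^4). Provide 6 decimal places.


Fisher information for variance: I(sigma^2) = 1/(2*sigma^4).
sigma^2 = 14, so sigma^4 = 196.
I = 1/(2*196) = 1/392 = 0.002551

0.002551


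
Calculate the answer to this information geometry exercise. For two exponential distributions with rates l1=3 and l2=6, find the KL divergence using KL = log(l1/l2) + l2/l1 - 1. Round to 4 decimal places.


KL divergence for exponential family:
KL = log(l1/l2) + l2/l1 - 1.
log(3/6) = -0.693147.
6/3 = 2.0.
KL = -0.693147 + 2.0 - 1 = 0.3069

0.3069
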